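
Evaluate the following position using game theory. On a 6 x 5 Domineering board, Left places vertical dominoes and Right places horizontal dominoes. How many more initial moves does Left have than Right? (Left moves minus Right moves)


Board is 6 x 5 (rows x cols).
Left (vertical) placements: (rows-1) * cols = 5 * 5 = 25
Right (horizontal) placements: rows * (cols-1) = 6 * 4 = 24
Advantage = Left - Right = 25 - 24 = 1

1


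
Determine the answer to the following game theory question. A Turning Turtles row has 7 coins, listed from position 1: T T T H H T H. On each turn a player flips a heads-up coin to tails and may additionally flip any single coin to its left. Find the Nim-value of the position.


Coins: T T T H H T H
Key fact: a single head at position k behaves exactly like a Nim heap of size k (turning it to T and optionally flipping a coin at j < k corresponds to moving the heap from k to j, or to 0), and heads combine as a disjunctive sum (two heads at the same place would cancel, matching j XOR j = 0). So the Nim-value is the XOR of the 1-indexed positions of the heads.
Face-up positions (1-indexed): [4, 5, 7]
XOR 0 with 4: 0 XOR 4 = 4
XOR 4 with 5: 4 XOR 5 = 1
XOR 1 with 7: 1 XOR 7 = 6
Nim-value = 6

6


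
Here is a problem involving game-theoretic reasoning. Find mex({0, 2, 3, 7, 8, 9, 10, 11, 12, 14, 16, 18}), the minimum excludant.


Set = {0, 2, 3, 7, 8, 9, 10, 11, 12, 14, 16, 18}
0 is in the set.
1 is NOT in the set. This is the mex.
mex = 1

1


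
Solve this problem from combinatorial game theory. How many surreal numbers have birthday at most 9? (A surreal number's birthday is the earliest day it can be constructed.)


Day 0: {|} = 0 is born. Count = 1.
Day n: the number of surreal numbers born by day n is 2^(n+1) - 1.
By day 0: 2^1 - 1 = 1
By day 1: 2^2 - 1 = 3
By day 2: 2^3 - 1 = 7
By day 3: 2^4 - 1 = 15
By day 4: 2^5 - 1 = 31
By day 5: 2^6 - 1 = 63
By day 6: 2^7 - 1 = 127
By day 7: 2^8 - 1 = 255
By day 8: 2^9 - 1 = 511
By day 9: 2^10 - 1 = 1023
By day 9: 1023 surreal numbers.

1023


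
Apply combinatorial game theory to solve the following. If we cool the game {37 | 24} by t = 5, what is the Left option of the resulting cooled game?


Original game: {37 | 24} (a switch {a | b} with a > b).
Cooling by t (for t below the temperature (a - b)/2 = 13/2) taxes each move by t: {a | b} cooled by t is {a - t | b + t}.
Cooling amount: t = 5
Cooled Left option: 37 - 5 = 32
Cooled Right option: 24 + 5 = 29
Cooled game: {32 | 29}
Left option = 32

32


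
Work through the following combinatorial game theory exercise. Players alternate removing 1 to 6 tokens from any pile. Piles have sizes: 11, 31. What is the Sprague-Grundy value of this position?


Subtraction set: {1, 2, 3, 4, 5, 6}
For this subtraction set, G(n) = n mod 7 (period = max + 1 = 7).
Pile 1 (size 11): G(11) = 11 mod 7 = 4
Pile 2 (size 31): G(31) = 31 mod 7 = 3
Total Grundy value = XOR of all: 4 XOR 3 = 7

7


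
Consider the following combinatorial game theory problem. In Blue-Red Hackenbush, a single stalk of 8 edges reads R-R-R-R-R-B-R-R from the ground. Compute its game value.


Edges (from ground): R-R-R-R-R-B-R-R
By Berlekamp's sign-expansion rule, a Blue-Red Hackenbush stalk has the value of the surreal number whose sign sequence is the edge sequence with B -> + and R -> -.
Sign sequence: -----+--
Trace the sign expansion in the surreal number tree, starting from 0:
Edge 1: R (sign -) -> bounds (-inf, 0), value = -1
Edge 2: R (sign -) -> bounds (-inf, -1), value = -2
Edge 3: R (sign -) -> bounds (-inf, -2), value = -3
Edge 4: R (sign -) -> bounds (-inf, -3), value = -4
Edge 5: R (sign -) -> bounds (-inf, -4), value = -5
Edge 6: B (sign +) -> bounds (-5, -4), value = -9/2
Edge 7: R (sign -) -> bounds (-5, -9/2), value = -19/4
Edge 8: R (sign -) -> bounds (-5, -19/4), value = -39/8
Game value = -39/8

-39/8


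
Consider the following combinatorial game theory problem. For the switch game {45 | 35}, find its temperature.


The game is {45 | 35}, a switch {a | b} with numbers a > b.
Cooling {a | b} by t gives {a - t | b + t}, which stops being hot when a - t = b + t, i.e. at t = (a - b)/2. So the temperature of a switch is (a - b)/2.
Temperature = (Left option - Right option) / 2
= (45 - (35)) / 2
= 10 / 2
= 5

5


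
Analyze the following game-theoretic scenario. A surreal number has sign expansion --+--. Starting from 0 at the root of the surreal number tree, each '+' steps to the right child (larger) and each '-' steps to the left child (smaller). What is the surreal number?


Sign expansion: --+--
Rule: track bounds (lo, hi), initially (-inf, +inf). On '+', the current value becomes lo and we move to the simplest number in (value, hi): value + 1 if hi = +inf, otherwise the midpoint (value + hi)/2. On '-', the current value becomes hi and we move to value - 1 if lo = -inf, otherwise the midpoint (lo + value)/2.
Start at 0.
Step 1: sign = -, move left. Bounds: (-inf, 0). Value = -1
Step 2: sign = -, move left. Bounds: (-inf, -1). Value = -2
Step 3: sign = +, move right. Bounds: (-2, -1). Value = -3/2
Step 4: sign = -, move left. Bounds: (-2, -3/2). Value = -7/4
Step 5: sign = -, move left. Bounds: (-2, -7/4). Value = -15/8
The surreal number with sign expansion --+-- is -15/8.

-15/8


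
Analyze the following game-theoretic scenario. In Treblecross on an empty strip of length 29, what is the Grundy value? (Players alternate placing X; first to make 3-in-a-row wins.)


Treblecross: place X on empty cells; 3-in-a-row wins.
Playing within two cells of an existing X lets the opponent win at once, so sensible play treats the cells i-2..i+2 around each X as dead. The player left with no safe cell loses, so this is a normal-play take-away game on strips of safe cells.
Placing X at cell i (0-indexed) of a strip of k safe cells leaves independent strips of sizes max(0, i-2) and max(0, k-i-3). Hence G(k) = mex{ G(max(0,i-2)) XOR G(max(0,k-i-3)) : 0 <= i < k }, with G(0) = 0.
G(1): splits (0,0):0^0=0 -> mex({0}) = 1
G(2): splits (0,0):0^0=0 -> mex({0}) = 1
G(3): splits (0,0):0^0=0 -> mex({0}) = 1
G(4): splits (0,1):0^1=1 (0,0):0^0=0 -> mex({0, 1}) = 2
G(5): splits (0,2):0^1=1 (0,1):0^1=1 (0,0):0^0=0 -> mex({0, 1}) = 2
G(6) = mex({1}) = 0
G(7) = mex({0, 1, 2}) = 3
G(8) = mex({0, 1, 2}) = 3
G(9) = mex({0, 2}) = 1
G(10) = mex({0, 2, 3}) = 1
G(11) = mex({0, 3}) = 1
G(12) = mex({1, 3}) = 0
G(13) = mex({0, 1, 2, 3}) = 4
G(14) = mex({0, 1, 2}) = 3
G(15) = mex({0, 1, 2}) = 3
G(16) = mex({0, 1, 2, 4}) = 3
G(17) = mex({0, 1, 3, 4}) = 2
G(18) = mex({0, 1, 3, 4}) = 2
G(19) = mex({0, 1, 3, 5}) = 2
G(20) = mex({0, 1, 2, 3, 5}) = 4
G(21) = mex({0, 1, 2, 3, 5}) = 4
G(22) = mex({1, 2, 6}) = 0
G(23) = mex({0, 1, 2, 3, 4, 6}) = 5
G(24) = mex({0, 1, 2, 3, 4}) = 5
G(25) = mex({0, 1, 3, 4, 7}) = 2
G(26) = mex({0, 1, 3, 4, 5, 7}) = 2
G(27) = mex({0, 1, 3, 5}) = 2
G(28) = mex({0, 1, 2, 5}) = 3
G(29) = mex({0, 1, 2, 4, 5, 6}) = 3
Therefore G(29) = 3.

3


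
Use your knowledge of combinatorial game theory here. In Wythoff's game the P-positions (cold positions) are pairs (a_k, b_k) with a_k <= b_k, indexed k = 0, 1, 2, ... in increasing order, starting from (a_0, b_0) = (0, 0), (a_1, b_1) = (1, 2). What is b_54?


By Wythoff's theorem, a_k = floor(k * phi) and b_k = floor(k * phi^2) = a_k + k, where phi = (1 + sqrt(5))/2 is the golden ratio.
phi = (1 + sqrt(5))/2 = 1.618034
phi^2 = phi + 1 = 2.618034
k = 54
k * phi^2 = 54 * 2.618034 = 141.373835
b_54 = floor(k * phi^2) = 141 (check: a_54 + k = 87 + 54 = 141)

141


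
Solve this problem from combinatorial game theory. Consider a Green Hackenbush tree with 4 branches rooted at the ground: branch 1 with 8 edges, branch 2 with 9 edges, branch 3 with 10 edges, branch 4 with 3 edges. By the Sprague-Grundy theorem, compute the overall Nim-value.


The tree has 4 branches from the ground vertex.
In Green Hackenbush, the Nim-value of a simple path of length k is k.
Branch 1: length 8, Nim-value = 8
Branch 2: length 9, Nim-value = 9
Branch 3: length 10, Nim-value = 10
Branch 4: length 3, Nim-value = 3
Total Nim-value = XOR of all branch values:
0 XOR 8 = 8
8 XOR 9 = 1
1 XOR 10 = 11
11 XOR 3 = 8
Nim-value of the tree = 8

8


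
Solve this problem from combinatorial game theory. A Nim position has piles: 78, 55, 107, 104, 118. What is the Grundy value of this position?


We need the XOR (exclusive or) of all pile sizes.
After XOR-ing pile 1 (size 78): 0 XOR 78 = 78
After XOR-ing pile 2 (size 55): 78 XOR 55 = 121
After XOR-ing pile 3 (size 107): 121 XOR 107 = 18
After XOR-ing pile 4 (size 104): 18 XOR 104 = 122
After XOR-ing pile 5 (size 118): 122 XOR 118 = 12
The Nim-value of this position is 12.

12


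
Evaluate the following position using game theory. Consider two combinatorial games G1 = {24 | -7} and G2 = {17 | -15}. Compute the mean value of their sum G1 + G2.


G1 = {24 | -7}, G2 = {17 | -15}
Each is a switch {a | b} with numbers a > b; its mean value is (a + b)/2, and mean value is additive over game sums: m(G1 + G2) = m(G1) + m(G2).
Mean of G1 = (24 + (-7))/2 = 17/2 = 17/2
Mean of G2 = (17 + (-15))/2 = 2/2 = 1
Mean of G1 + G2 = 17/2 + 1 = 19/2

19/2


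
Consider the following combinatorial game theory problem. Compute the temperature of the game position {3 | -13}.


The game is {3 | -13}, a switch {a | b} with numbers a > b.
Cooling {a | b} by t gives {a - t | b + t}, which stops being hot when a - t = b + t, i.e. at t = (a - b)/2. So the temperature of a switch is (a - b)/2.
Temperature = (Left option - Right option) / 2
= (3 - (-13)) / 2
= 16 / 2
= 8

8


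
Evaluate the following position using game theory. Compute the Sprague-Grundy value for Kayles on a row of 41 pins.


Kayles: a move removes 1 or 2 adjacent pins from a contiguous row.
Removing pins from a row of k leaves two independent rows (a, b) with a + b = k - 1 (one pin) or a + b = k - 2 (two pins); an end removal gives a = 0.
By Sprague-Grundy, G(k) = mex{ G(a) XOR G(b) } over all these splits. G(0) = 0.
G(1): splits (0,0):0^0=0 -> mex({0}) = 1
G(2): splits (0,1):0^1=1 (0,0):0^0=0 -> mex({0, 1}) = 2
G(3): splits (0,2):0^2=2 (1,1):1^1=0 (0,1):0^1=1 -> mex({0, 1, 2}) = 3
G(4): splits (0,3):0^3=3 (1,2):1^2=3 (0,2):0^2=2 (1,1):1^1=0 -> mex({0, 2, 3}) = 1
G(5): splits (0,4):0^1=1 (1,3):1^3=2 (2,2):2^2=0 (0,3):0^3=3 (1,2):1^2=3 -> mex({0, 1, 2, 3}) = 4
G(6) = mex({0, 1, 2, 4}) = 3
G(7) = mex({0, 1, 3, 4, 5}) = 2
G(8) = mex({0, 2, 3, 5, 6}) = 1
G(9) = mex({0, 1, 2, 3, 6, 7}) = 4
G(10) = mex({0, 1, 3, 4, 5, 7}) = 2
G(11) = mex({0, 1, 2, 3, 4, 5}) = 6
G(12) = mex({0, 1, 2, 3, 5, 6, 7}) = 4
G(13) = mex({0, 2, 3, 4, 6, 7}) = 1
G(14) = mex({0, 1, 4, 5, 6, 7}) = 2
G(15) = mex({0, 1, 2, 3, 4, 5, 6}) = 7
G(16) = mex({0, 2, 3, 5, 6, 7}) = 1
G(17) = mex({0, 1, 2, 3, 5, 6, 7}) = 4
G(18) = mex({0, 1, 2, 4, 5, 6}) = 3
G(19) = mex({0, 1, 3, 4, 5, 7}) = 2
G(20) = mex({0, 2, 3, 4, 5, 6, 7}) = 1
G(21) = mex({0, 1, 2, 3, 5, 6, 7}) = 4
G(22) = mex({0, 1, 2, 3, 4, 5, 7}) = 6
G(23) = mex({0, 1, 2, 3, 4, 5, 6}) = 7
G(24) = mex({0, 1, 2, 3, 5, 6, 7}) = 4
G(25) = mex({0, 2, 3, 4, 6, 7}) = 1
G(26) = mex({0, 1, 3, 4, 5, 6, 7}) = 2
G(27) = mex({0, 1, 2, 3, 4, 5, 6, 7}) = 8
G(28) = mex({0, 1, 2, 3, 4, 6, 7, 8}) = 5
G(29) = mex({0, 1, 2, 3, 5, 6, 7, 8, 9}) = 4
G(30) = mex({0, 1, 2, 3, 4, 5, 6, 9, 10}) = 7
G(31) = mex({0, 1, 3, 4, 5, 7, 10, 11}) = 2
G(32) = mex({0, 2, 3, 4, 5, 6, 7, 9, 11}) = 1
G(33) = mex({0, 1, 2, 3, 4, 5, 6, 7, 9, 12}) = 8
G(34) = mex({0, 1, 2, 3, 4, 5, 7, 8, 11, 12}) = 6
G(35) = mex({0, 1, 2, 3, 4, 5, 6, 8, 9, 10, 11}) = 7
G(36) = mex({0, 1, 2, 3, 5, 6, 7, 9, 10}) = 4
G(37) = mex({0, 2, 3, 4, 6, 7, 9, 10, 11, 12}) = 1
G(38) = mex({0, 1, 3, 4, 5, 6, 7, 9, 10, 11, 12}) = 2
G(39) = mex({0, 1, 2, 4, 5, 6, 7, 9, 10, 12, 14}) = 3
G(40) = mex({0, 2, 3, 4, 6, 7, 11, 12, 14}) = 1
G(41) = mex({0, 1, 2, 3, 5, 6, 7, 9, 10, 11, 12}) = 4
Therefore G(41) = 4.

4


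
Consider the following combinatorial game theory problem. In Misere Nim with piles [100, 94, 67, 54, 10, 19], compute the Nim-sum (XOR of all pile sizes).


We need the XOR (exclusive or) of all pile sizes.
After XOR-ing pile 1 (size 100): 0 XOR 100 = 100
After XOR-ing pile 2 (size 94): 100 XOR 94 = 58
After XOR-ing pile 3 (size 67): 58 XOR 67 = 121
After XOR-ing pile 4 (size 54): 121 XOR 54 = 79
After XOR-ing pile 5 (size 10): 79 XOR 10 = 69
After XOR-ing pile 6 (size 19): 69 XOR 19 = 86
The Nim-value of this position is 86.

86


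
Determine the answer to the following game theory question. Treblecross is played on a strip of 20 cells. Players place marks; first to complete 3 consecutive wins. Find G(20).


Treblecross: place X on empty cells; 3-in-a-row wins.
Playing within two cells of an existing X lets the opponent win at once, so sensible play treats the cells i-2..i+2 around each X as dead. The player left with no safe cell loses, so this is a normal-play take-away game on strips of safe cells.
Placing X at cell i (0-indexed) of a strip of k safe cells leaves independent strips of sizes max(0, i-2) and max(0, k-i-3). Hence G(k) = mex{ G(max(0,i-2)) XOR G(max(0,k-i-3)) : 0 <= i < k }, with G(0) = 0.
G(1): splits (0,0):0^0=0 -> mex({0}) = 1
G(2): splits (0,0):0^0=0 -> mex({0}) = 1
G(3): splits (0,0):0^0=0 -> mex({0}) = 1
G(4): splits (0,1):0^1=1 (0,0):0^0=0 -> mex({0, 1}) = 2
G(5): splits (0,2):0^1=1 (0,1):0^1=1 (0,0):0^0=0 -> mex({0, 1}) = 2
G(6) = mex({1}) = 0
G(7) = mex({0, 1, 2}) = 3
G(8) = mex({0, 1, 2}) = 3
G(9) = mex({0, 2}) = 1
G(10) = mex({0, 2, 3}) = 1
G(11) = mex({0, 3}) = 1
G(12) = mex({1, 3}) = 0
G(13) = mex({0, 1, 2, 3}) = 4
G(14) = mex({0, 1, 2}) = 3
G(15) = mex({0, 1, 2}) = 3
G(16) = mex({0, 1, 2, 4}) = 3
G(17) = mex({0, 1, 3, 4}) = 2
G(18) = mex({0, 1, 3, 4}) = 2
G(19) = mex({0, 1, 3, 5}) = 2
G(20) = mex({0, 1, 2, 3, 5}) = 4
Therefore G(20) = 4.

4


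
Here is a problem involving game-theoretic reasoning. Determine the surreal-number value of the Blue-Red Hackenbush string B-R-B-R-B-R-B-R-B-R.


Edges (from ground): B-R-B-R-B-R-B-R-B-R
By Berlekamp's sign-expansion rule, a Blue-Red Hackenbush stalk has the value of the surreal number whose sign sequence is the edge sequence with B -> + and R -> -.
Sign sequence: +-+-+-+-+-
Trace the sign expansion in the surreal number tree, starting from 0:
Edge 1: B (sign +) -> bounds (0, +inf), value = 1
Edge 2: R (sign -) -> bounds (0, 1), value = 1/2
Edge 3: B (sign +) -> bounds (1/2, 1), value = 3/4
Edge 4: R (sign -) -> bounds (1/2, 3/4), value = 5/8
Edge 5: B (sign +) -> bounds (5/8, 3/4), value = 11/16
Edge 6: R (sign -) -> bounds (5/8, 11/16), value = 21/32
Edge 7: B (sign +) -> bounds (21/32, 11/16), value = 43/64
Edge 8: R (sign -) -> bounds (21/32, 43/64), value = 85/128
Edge 9: B (sign +) -> bounds (85/128, 43/64), value = 171/256
Edge 10: R (sign -) -> bounds (85/128, 171/256), value = 341/512
Game value = 341/512

341/512


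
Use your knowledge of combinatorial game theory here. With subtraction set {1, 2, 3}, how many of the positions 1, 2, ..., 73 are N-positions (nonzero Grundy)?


Subtraction set S = {1, 2, 3}, so G(n) = n mod 4.
G(n) = 0 when n is a multiple of 4.
Multiples of 4 in [1, 73]: 18
N-positions (nonzero Grundy) = 73 - 18 = 55

55


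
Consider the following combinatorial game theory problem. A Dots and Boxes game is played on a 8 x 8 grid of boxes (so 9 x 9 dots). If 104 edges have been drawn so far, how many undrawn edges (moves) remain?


Grid: 8 x 8 boxes, i.e. 9 rows and 9 columns of dots.
Horizontal edges: (rows + 1) * cols = 9 * 8 = 72
Vertical edges: rows * (cols + 1) = 8 * 9 = 72
Total edges: 72 + 72 = 144
Edges drawn: 104
Remaining: 144 - 104 = 40

40


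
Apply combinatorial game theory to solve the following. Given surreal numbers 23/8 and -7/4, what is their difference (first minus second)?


x = 23/8, y = -7/4
Converting to common denominator: 8
x = 23/8, y = -14/8
x - y = 23/8 - -7/4 = 37/8

37/8


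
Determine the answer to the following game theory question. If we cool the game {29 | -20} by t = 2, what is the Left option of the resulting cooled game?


Original game: {29 | -20} (a switch {a | b} with a > b).
Cooling by t (for t below the temperature (a - b)/2 = 49/2) taxes each move by t: {a | b} cooled by t is {a - t | b + t}.
Cooling amount: t = 2
Cooled Left option: 29 - 2 = 27
Cooled Right option: -20 + 2 = -18
Cooled game: {27 | -18}
Left option = 27

27


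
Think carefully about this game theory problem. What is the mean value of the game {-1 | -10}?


Game = {-1 | -10}, a switch {a | b} with numbers a > b.
Its thermograph has left wall a - t and right wall b + t, which meet at t = (a - b)/2, where both equal (a + b)/2. So the mast (mean value) is at (a + b)/2.
Mean = (-1 + (-10))/2 = -11/2 = -11/2

-11/2


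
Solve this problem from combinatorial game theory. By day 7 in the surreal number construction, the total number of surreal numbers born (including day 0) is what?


Day 0: {|} = 0 is born. Count = 1.
Day n: the number of surreal numbers born by day n is 2^(n+1) - 1.
By day 0: 2^1 - 1 = 1
By day 1: 2^2 - 1 = 3
By day 2: 2^3 - 1 = 7
By day 3: 2^4 - 1 = 15
By day 4: 2^5 - 1 = 31
By day 5: 2^6 - 1 = 63
By day 6: 2^7 - 1 = 127
By day 7: 2^8 - 1 = 255
By day 7: 255 surreal numbers.

255


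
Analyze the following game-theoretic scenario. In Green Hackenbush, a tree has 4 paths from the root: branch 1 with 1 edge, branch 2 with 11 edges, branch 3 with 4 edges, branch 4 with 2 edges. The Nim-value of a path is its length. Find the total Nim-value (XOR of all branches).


The tree has 4 branches from the ground vertex.
In Green Hackenbush, the Nim-value of a simple path of length k is k.
Branch 1: length 1, Nim-value = 1
Branch 2: length 11, Nim-value = 11
Branch 3: length 4, Nim-value = 4
Branch 4: length 2, Nim-value = 2
Total Nim-value = XOR of all branch values:
0 XOR 1 = 1
1 XOR 11 = 10
10 XOR 4 = 14
14 XOR 2 = 12
Nim-value of the tree = 12

12


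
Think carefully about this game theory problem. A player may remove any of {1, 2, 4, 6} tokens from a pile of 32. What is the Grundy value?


The subtraction set is S = {1, 2, 4, 6}.
G(k) = mex{ G(k - s) : s in S, s <= k }. We compute iteratively: G(0) = 0.
G(1) = mex({0}) = 1
G(2) = mex({0, 1}) = 2
G(3) = mex({1, 2}) = 0
G(4) = mex({0, 2}) = 1
G(5) = mex({0, 1}) = 2
G(6) = mex({0, 1, 2}) = 3
G(7) = mex({0, 1, 2, 3}) = 4
G(8) = mex({1, 2, 3, 4}) = 0
G(9) = mex({0, 2, 4}) = 1
G(10) = mex({0, 1, 3}) = 2
G(11) = mex({1, 2, 4}) = 0
G(12) = mex({0, 2, 3}) = 1
G(13) = mex({0, 1, 4}) = 2
Observe that G(8)..G(13) = 0, 1, 2, 0, 1, 2 repeats G(0)..G(5) = 0, 1, 2, 0, 1, 2.
For k >= max(S) = 6, G(k) is determined by the previous 6 values G(k-6)..G(k-1); a window of 6 consecutive values has recurred shifted by 8, so by induction G(k + 8) = G(k) for all k >= 0: the sequence is periodic from the start with period 8.
One period: G(0..7) = 0, 1, 2, 0, 1, 2, 3, 4.
32 mod 8 = 0, so G(32) = G(0) = 0.

0


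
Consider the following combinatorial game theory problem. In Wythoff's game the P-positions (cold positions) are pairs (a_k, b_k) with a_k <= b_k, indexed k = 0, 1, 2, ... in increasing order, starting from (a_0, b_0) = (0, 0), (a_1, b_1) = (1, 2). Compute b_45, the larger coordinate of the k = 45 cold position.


By Wythoff's theorem, a_k = floor(k * phi) and b_k = floor(k * phi^2) = a_k + k, where phi = (1 + sqrt(5))/2 is the golden ratio.
phi = (1 + sqrt(5))/2 = 1.618034
phi^2 = phi + 1 = 2.618034
k = 45
k * phi^2 = 45 * 2.618034 = 117.811529
b_45 = floor(k * phi^2) = 117 (check: a_45 + k = 72 + 45 = 117)

117


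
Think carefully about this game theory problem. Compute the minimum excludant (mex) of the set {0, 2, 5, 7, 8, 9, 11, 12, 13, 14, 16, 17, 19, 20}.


Set = {0, 2, 5, 7, 8, 9, 11, 12, 13, 14, 16, 17, 19, 20}
0 is in the set.
1 is NOT in the set. This is the mex.
mex = 1

1


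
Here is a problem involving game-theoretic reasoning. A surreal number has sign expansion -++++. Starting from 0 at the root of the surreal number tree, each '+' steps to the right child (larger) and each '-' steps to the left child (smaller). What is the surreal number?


Sign expansion: -++++
Rule: track bounds (lo, hi), initially (-inf, +inf). On '+', the current value becomes lo and we move to the simplest number in (value, hi): value + 1 if hi = +inf, otherwise the midpoint (value + hi)/2. On '-', the current value becomes hi and we move to value - 1 if lo = -inf, otherwise the midpoint (lo + value)/2.
Start at 0.
Step 1: sign = -, move left. Bounds: (-inf, 0). Value = -1
Step 2: sign = +, move right. Bounds: (-1, 0). Value = -1/2
Step 3: sign = +, move right. Bounds: (-1/2, 0). Value = -1/4
Step 4: sign = +, move right. Bounds: (-1/4, 0). Value = -1/8
Step 5: sign = +, move right. Bounds: (-1/8, 0). Value = -1/16
The surreal number with sign expansion -++++ is -1/16.

-1/16


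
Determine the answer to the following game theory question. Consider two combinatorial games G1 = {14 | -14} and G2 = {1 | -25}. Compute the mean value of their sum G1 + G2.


G1 = {14 | -14}, G2 = {1 | -25}
Each is a switch {a | b} with numbers a > b; its mean value is (a + b)/2, and mean value is additive over game sums: m(G1 + G2) = m(G1) + m(G2).
Mean of G1 = (14 + (-14))/2 = 0/2 = 0
Mean of G2 = (1 + (-25))/2 = -24/2 = -12
Mean of G1 + G2 = 0 + -12 = -12

-12


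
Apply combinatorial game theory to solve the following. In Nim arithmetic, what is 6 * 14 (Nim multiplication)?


Nim multiplication is bilinear over XOR: (u XOR v) * w = (u*w) XOR (v*w).
So we split each operand into its bit components and XOR the pairwise Nim products.
6 = 2 + 4 (as XOR of powers of 2).
14 = 2 + 4 + 8 (as XOR of powers of 2).
Using the standard Nim-product table on single bits:
  2*2 = 3,   2*4 = 8,   2*8 = 12,
  4*4 = 6,   4*8 = 11,  8*8 = 13,
and  1*x = x (identity), k*l = l*k (commutative).
Pairwise Nim products:
  2 * 2 = 3
  2 * 4 = 8
  2 * 8 = 12
  4 * 2 = 8
  4 * 4 = 6
  4 * 8 = 11
XOR them: 3 XOR 8 XOR 12 XOR 8 XOR 6 XOR 11 = 2.
Result: 6 * 14 = 2 (in Nim).

2


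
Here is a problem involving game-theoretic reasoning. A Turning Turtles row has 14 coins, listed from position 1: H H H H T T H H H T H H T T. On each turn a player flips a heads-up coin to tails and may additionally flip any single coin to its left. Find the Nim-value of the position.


Coins: H H H H T T H H H T H H T T
Key fact: a single head at position k behaves exactly like a Nim heap of size k (turning it to T and optionally flipping a coin at j < k corresponds to moving the heap from k to j, or to 0), and heads combine as a disjunctive sum (two heads at the same place would cancel, matching j XOR j = 0). So the Nim-value is the XOR of the 1-indexed positions of the heads.
Face-up positions (1-indexed): [1, 2, 3, 4, 7, 8, 9, 11, 12]
XOR 0 with 1: 0 XOR 1 = 1
XOR 1 with 2: 1 XOR 2 = 3
XOR 3 with 3: 3 XOR 3 = 0
XOR 0 with 4: 0 XOR 4 = 4
XOR 4 with 7: 4 XOR 7 = 3
XOR 3 with 8: 3 XOR 8 = 11
XOR 11 with 9: 11 XOR 9 = 2
XOR 2 with 11: 2 XOR 11 = 9
XOR 9 with 12: 9 XOR 12 = 5
Nim-value = 5

5


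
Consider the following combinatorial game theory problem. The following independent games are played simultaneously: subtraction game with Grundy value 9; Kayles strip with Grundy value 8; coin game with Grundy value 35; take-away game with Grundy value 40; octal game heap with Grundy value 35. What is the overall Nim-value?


By the Sprague-Grundy theorem, the Grundy value of a sum of games is the XOR of individual Grundy values.
subtraction game: Grundy value = 9. Running XOR: 0 XOR 9 = 9
Kayles strip: Grundy value = 8. Running XOR: 9 XOR 8 = 1
coin game: Grundy value = 35. Running XOR: 1 XOR 35 = 34
take-away game: Grundy value = 40. Running XOR: 34 XOR 40 = 10
octal game heap: Grundy value = 35. Running XOR: 10 XOR 35 = 41
The combined Grundy value is 41.

41


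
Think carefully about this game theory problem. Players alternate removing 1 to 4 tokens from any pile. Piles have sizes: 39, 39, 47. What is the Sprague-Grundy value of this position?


Subtraction set: {1, 2, 3, 4}
For this subtraction set, G(n) = n mod 5 (period = max + 1 = 5).
Pile 1 (size 39): G(39) = 39 mod 5 = 4
Pile 2 (size 39): G(39) = 39 mod 5 = 4
Pile 3 (size 47): G(47) = 47 mod 5 = 2
Total Grundy value = XOR of all: 4 XOR 4 XOR 2 = 2

2


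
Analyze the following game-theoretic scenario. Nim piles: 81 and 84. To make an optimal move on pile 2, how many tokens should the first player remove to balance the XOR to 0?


Piles: 81 and 84
Current XOR: 81 XOR 84 = 5 (non-zero, so this is an N-position).
To make the XOR zero, we need to find a move that balances the piles.
For pile 2 (size 84): target = 84 XOR 5 = 81
We reduce pile 2 from 84 to 81.
Tokens removed: 84 - 81 = 3
Verification: 81 XOR 81 = 0

3


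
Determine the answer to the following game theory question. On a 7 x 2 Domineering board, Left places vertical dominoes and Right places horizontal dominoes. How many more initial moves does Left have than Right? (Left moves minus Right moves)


Board is 7 x 2 (rows x cols).
Left (vertical) placements: (rows-1) * cols = 6 * 2 = 12
Right (horizontal) placements: rows * (cols-1) = 7 * 1 = 7
Advantage = Left - Right = 12 - 7 = 5

5


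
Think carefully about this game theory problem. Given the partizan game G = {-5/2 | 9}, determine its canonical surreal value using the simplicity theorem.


Left options: {-5/2}, max = -5/2
Right options: {9}, min = 9
All options are numbers and max(Left) < min(Right), so by the simplicity theorem the value is the simplest (earliest-born) number strictly between -5/2 and 9.
Integers -2 through 8 all lie strictly between -5/2 and 9.
Among integers, the simplest (lowest birthday = smallest |n|; 0 is born on day 0, +-n on day n) is 0.
No non-integer in the interval can be simpler: if x is a non-integer in the interval, then floor(x) or ceil(x) also lies in the interval (the interval contains an integer), and both are proper prefixes of x's sign expansion, i.e. born earlier. So the game value is 0.
Game value = 0

0


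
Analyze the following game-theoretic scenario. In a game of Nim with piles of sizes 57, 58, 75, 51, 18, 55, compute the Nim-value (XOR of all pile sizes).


We need the XOR (exclusive or) of all pile sizes.
After XOR-ing pile 1 (size 57): 0 XOR 57 = 57
After XOR-ing pile 2 (size 58): 57 XOR 58 = 3
After XOR-ing pile 3 (size 75): 3 XOR 75 = 72
After XOR-ing pile 4 (size 51): 72 XOR 51 = 123
After XOR-ing pile 5 (size 18): 123 XOR 18 = 105
After XOR-ing pile 6 (size 55): 105 XOR 55 = 94
The Nim-value of this position is 94.

94


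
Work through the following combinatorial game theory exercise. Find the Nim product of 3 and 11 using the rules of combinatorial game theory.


Nim multiplication is bilinear over XOR: (u XOR v) * w = (u*w) XOR (v*w).
So we split each operand into its bit components and XOR the pairwise Nim products.
3 = 1 + 2 (as XOR of powers of 2).
11 = 1 + 2 + 8 (as XOR of powers of 2).
Using the standard Nim-product table on single bits:
  2*2 = 3,   2*4 = 8,   2*8 = 12,
  4*4 = 6,   4*8 = 11,  8*8 = 13,
and  1*x = x (identity), k*l = l*k (commutative).
Pairwise Nim products:
  1 * 1 = 1
  1 * 2 = 2
  1 * 8 = 8
  2 * 1 = 2
  2 * 2 = 3
  2 * 8 = 12
XOR them: 1 XOR 2 XOR 8 XOR 2 XOR 3 XOR 12 = 6.
Result: 3 * 11 = 6 (in Nim).

6


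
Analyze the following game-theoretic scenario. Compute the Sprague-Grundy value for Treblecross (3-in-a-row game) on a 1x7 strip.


Treblecross: place X on empty cells; 3-in-a-row wins.
Playing within two cells of an existing X lets the opponent win at once, so sensible play treats the cells i-2..i+2 around each X as dead. The player left with no safe cell loses, so this is a normal-play take-away game on strips of safe cells.
Placing X at cell i (0-indexed) of a strip of k safe cells leaves independent strips of sizes max(0, i-2) and max(0, k-i-3). Hence G(k) = mex{ G(max(0,i-2)) XOR G(max(0,k-i-3)) : 0 <= i < k }, with G(0) = 0.
G(1): splits (0,0):0^0=0 -> mex({0}) = 1
G(2): splits (0,0):0^0=0 -> mex({0}) = 1
G(3): splits (0,0):0^0=0 -> mex({0}) = 1
G(4): splits (0,1):0^1=1 (0,0):0^0=0 -> mex({0, 1}) = 2
G(5): splits (0,2):0^1=1 (0,1):0^1=1 (0,0):0^0=0 -> mex({0, 1}) = 2
G(6) = mex({1}) = 0
G(7) = mex({0, 1, 2}) = 3
Therefore G(7) = 3.

3


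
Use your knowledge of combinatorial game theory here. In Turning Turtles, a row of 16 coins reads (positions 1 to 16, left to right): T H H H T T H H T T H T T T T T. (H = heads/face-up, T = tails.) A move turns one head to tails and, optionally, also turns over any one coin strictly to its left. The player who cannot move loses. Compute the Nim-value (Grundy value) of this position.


Coins: T H H H T T H H T T H T T T T T
Key fact: a single head at position k behaves exactly like a Nim heap of size k (turning it to T and optionally flipping a coin at j < k corresponds to moving the heap from k to j, or to 0), and heads combine as a disjunctive sum (two heads at the same place would cancel, matching j XOR j = 0). So the Nim-value is the XOR of the 1-indexed positions of the heads.
Face-up positions (1-indexed): [2, 3, 4, 7, 8, 11]
XOR 0 with 2: 0 XOR 2 = 2
XOR 2 with 3: 2 XOR 3 = 1
XOR 1 with 4: 1 XOR 4 = 5
XOR 5 with 7: 5 XOR 7 = 2
XOR 2 with 8: 2 XOR 8 = 10
XOR 10 with 11: 10 XOR 11 = 1
Nim-value = 1

1


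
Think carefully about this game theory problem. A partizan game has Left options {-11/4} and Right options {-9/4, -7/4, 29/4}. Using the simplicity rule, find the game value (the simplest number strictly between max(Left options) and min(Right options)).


Left options: {-11/4}, max = -11/4
Right options: {-9/4, -7/4, 29/4}, min = -9/4
All options are numbers and max(Left) < min(Right), so by the simplicity theorem the value is the simplest (earliest-born) number strictly between -11/4 and -9/4.
No integer lies strictly between -11/4 and -9/4, so the value is the dyadic rational m/2^k in the interval with the smallest k (then m odd); search k = 1, 2, ...:
Denominator 2: -5/2 lies strictly between -11/4 and -9/4 -- found.
The simplest number in the interval is -5/2.
Game value = -5/2

-5/2


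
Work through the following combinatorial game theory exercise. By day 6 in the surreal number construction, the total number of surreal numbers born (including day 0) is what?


Day 0: {|} = 0 is born. Count = 1.
Day n: the number of surreal numbers born by day n is 2^(n+1) - 1.
By day 0: 2^1 - 1 = 1
By day 1: 2^2 - 1 = 3
By day 2: 2^3 - 1 = 7
By day 3: 2^4 - 1 = 15
By day 4: 2^5 - 1 = 31
By day 5: 2^6 - 1 = 63
By day 6: 2^7 - 1 = 127
By day 6: 127 surreal numbers.

127


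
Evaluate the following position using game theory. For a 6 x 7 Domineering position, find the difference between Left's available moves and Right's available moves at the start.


Board is 6 x 7 (rows x cols).
Left (vertical) placements: (rows-1) * cols = 5 * 7 = 35
Right (horizontal) placements: rows * (cols-1) = 6 * 6 = 36
Advantage = Left - Right = 35 - 36 = -1

-1


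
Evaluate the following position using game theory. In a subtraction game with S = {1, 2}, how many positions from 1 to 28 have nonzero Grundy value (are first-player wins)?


Subtraction set S = {1, 2}, so G(n) = n mod 3.
G(n) = 0 when n is a multiple of 3.
Multiples of 3 in [1, 28]: 9
N-positions (nonzero Grundy) = 28 - 9 = 19

19


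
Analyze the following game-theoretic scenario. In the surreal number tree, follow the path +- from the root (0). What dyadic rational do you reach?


Sign expansion: +-
Rule: track bounds (lo, hi), initially (-inf, +inf). On '+', the current value becomes lo and we move to the simplest number in (value, hi): value + 1 if hi = +inf, otherwise the midpoint (value + hi)/2. On '-', the current value becomes hi and we move to value - 1 if lo = -inf, otherwise the midpoint (lo + value)/2.
Start at 0.
Step 1: sign = +, move right. Bounds: (0, +inf). Value = 1
Step 2: sign = -, move left. Bounds: (0, 1). Value = 1/2
The surreal number with sign expansion +- is 1/2.

1/2


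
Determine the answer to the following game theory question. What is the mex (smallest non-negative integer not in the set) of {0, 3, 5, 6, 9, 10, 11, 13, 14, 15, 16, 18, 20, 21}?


Set = {0, 3, 5, 6, 9, 10, 11, 13, 14, 15, 16, 18, 20, 21}
0 is in the set.
1 is NOT in the set. This is the mex.
mex = 1

1


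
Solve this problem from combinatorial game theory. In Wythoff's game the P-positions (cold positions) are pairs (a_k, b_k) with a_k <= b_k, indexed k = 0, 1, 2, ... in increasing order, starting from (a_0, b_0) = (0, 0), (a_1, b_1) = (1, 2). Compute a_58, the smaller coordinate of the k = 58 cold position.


By Wythoff's theorem, a_k = floor(k * phi) and b_k = floor(k * phi^2) = a_k + k, where phi = (1 + sqrt(5))/2 is the golden ratio.
phi = (1 + sqrt(5))/2 = 1.618034
k = 58
k * phi = 58 * 1.618034 = 93.845971
a_58 = floor(k * phi) = 93

93


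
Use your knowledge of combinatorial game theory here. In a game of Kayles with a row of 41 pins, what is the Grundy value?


Kayles: a move removes 1 or 2 adjacent pins from a contiguous row.
Removing pins from a row of k leaves two independent rows (a, b) with a + b = k - 1 (one pin) or a + b = k - 2 (two pins); an end removal gives a = 0.
By Sprague-Grundy, G(k) = mex{ G(a) XOR G(b) } over all these splits. G(0) = 0.
G(1): splits (0,0):0^0=0 -> mex({0}) = 1
G(2): splits (0,1):0^1=1 (0,0):0^0=0 -> mex({0, 1}) = 2
G(3): splits (0,2):0^2=2 (1,1):1^1=0 (0,1):0^1=1 -> mex({0, 1, 2}) = 3
G(4): splits (0,3):0^3=3 (1,2):1^2=3 (0,2):0^2=2 (1,1):1^1=0 -> mex({0, 2, 3}) = 1
G(5): splits (0,4):0^1=1 (1,3):1^3=2 (2,2):2^2=0 (0,3):0^3=3 (1,2):1^2=3 -> mex({0, 1, 2, 3}) = 4
G(6) = mex({0, 1, 2, 4}) = 3
G(7) = mex({0, 1, 3, 4, 5}) = 2
G(8) = mex({0, 2, 3, 5, 6}) = 1
G(9) = mex({0, 1, 2, 3, 6, 7}) = 4
G(10) = mex({0, 1, 3, 4, 5, 7}) = 2
G(11) = mex({0, 1, 2, 3, 4, 5}) = 6
G(12) = mex({0, 1, 2, 3, 5, 6, 7}) = 4
G(13) = mex({0, 2, 3, 4, 6, 7}) = 1
G(14) = mex({0, 1, 4, 5, 6, 7}) = 2
G(15) = mex({0, 1, 2, 3, 4, 5, 6}) = 7
G(16) = mex({0, 2, 3, 5, 6, 7}) = 1
G(17) = mex({0, 1, 2, 3, 5, 6, 7}) = 4
G(18) = mex({0, 1, 2, 4, 5, 6}) = 3
G(19) = mex({0, 1, 3, 4, 5, 7}) = 2
G(20) = mex({0, 2, 3, 4, 5, 6, 7}) = 1
G(21) = mex({0, 1, 2, 3, 5, 6, 7}) = 4
G(22) = mex({0, 1, 2, 3, 4, 5, 7}) = 6
G(23) = mex({0, 1, 2, 3, 4, 5, 6}) = 7
G(24) = mex({0, 1, 2, 3, 5, 6, 7}) = 4
G(25) = mex({0, 2, 3, 4, 6, 7}) = 1
G(26) = mex({0, 1, 3, 4, 5, 6, 7}) = 2
G(27) = mex({0, 1, 2, 3, 4, 5, 6, 7}) = 8
G(28) = mex({0, 1, 2, 3, 4, 6, 7, 8}) = 5
G(29) = mex({0, 1, 2, 3, 5, 6, 7, 8, 9}) = 4
G(30) = mex({0, 1, 2, 3, 4, 5, 6, 9, 10}) = 7
G(31) = mex({0, 1, 3, 4, 5, 7, 10, 11}) = 2
G(32) = mex({0, 2, 3, 4, 5, 6, 7, 9, 11}) = 1
G(33) = mex({0, 1, 2, 3, 4, 5, 6, 7, 9, 12}) = 8
G(34) = mex({0, 1, 2, 3, 4, 5, 7, 8, 11, 12}) = 6
G(35) = mex({0, 1, 2, 3, 4, 5, 6, 8, 9, 10, 11}) = 7
G(36) = mex({0, 1, 2, 3, 5, 6, 7, 9, 10}) = 4
G(37) = mex({0, 2, 3, 4, 6, 7, 9, 10, 11, 12}) = 1
G(38) = mex({0, 1, 3, 4, 5, 6, 7, 9, 10, 11, 12}) = 2
G(39) = mex({0, 1, 2, 4, 5, 6, 7, 9, 10, 12, 14}) = 3
G(40) = mex({0, 2, 3, 4, 6, 7, 11, 12, 14}) = 1
G(41) = mex({0, 1, 2, 3, 5, 6, 7, 9, 10, 11, 12}) = 4
Therefore G(41) = 4.

4


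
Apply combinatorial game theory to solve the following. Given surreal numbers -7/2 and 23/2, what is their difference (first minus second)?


x = -7/2, y = 23/2
Converting to common denominator: 2
x = -7/2, y = 23/2
x - y = -7/2 - 23/2 = -15

-15


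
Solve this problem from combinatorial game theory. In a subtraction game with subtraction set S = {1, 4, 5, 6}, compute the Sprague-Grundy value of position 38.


The subtraction set is S = {1, 4, 5, 6}.
G(k) = mex{ G(k - s) : s in S, s <= k }. We compute iteratively: G(0) = 0.
G(1) = mex({0}) = 1
G(2) = mex({1}) = 0
G(3) = mex({0}) = 1
G(4) = mex({0, 1}) = 2
G(5) = mex({0, 1, 2}) = 3
G(6) = mex({0, 1, 3}) = 2
G(7) = mex({0, 1, 2}) = 3
G(8) = mex({0, 1, 2, 3}) = 4
G(9) = mex({1, 2, 3, 4}) = 0
G(10) = mex({0, 2, 3}) = 1
G(11) = mex({1, 2, 3}) = 0
G(12) = mex({0, 2, 3, 4}) = 1
G(13) = mex({0, 1, 3, 4}) = 2
G(14) = mex({0, 1, 2, 4}) = 3
Observe that G(9)..G(14) = 0, 1, 0, 1, 2, 3 repeats G(0)..G(5) = 0, 1, 0, 1, 2, 3.
For k >= max(S) = 6, G(k) is determined by the previous 6 values G(k-6)..G(k-1); a window of 6 consecutive values has recurred shifted by 9, so by induction G(k + 9) = G(k) for all k >= 0: the sequence is periodic from the start with period 9.
One period: G(0..8) = 0, 1, 0, 1, 2, 3, 2, 3, 4.
38 mod 9 = 2, so G(38) = G(2) = 0.

0


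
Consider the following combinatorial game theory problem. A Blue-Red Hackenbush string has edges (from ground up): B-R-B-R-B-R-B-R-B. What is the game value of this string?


Edges (from ground): B-R-B-R-B-R-B-R-B
By Berlekamp's sign-expansion rule, a Blue-Red Hackenbush stalk has the value of the surreal number whose sign sequence is the edge sequence with B -> + and R -> -.
Sign sequence: +-+-+-+-+
Trace the sign expansion in the surreal number tree, starting from 0:
Edge 1: B (sign +) -> bounds (0, +inf), value = 1
Edge 2: R (sign -) -> bounds (0, 1), value = 1/2
Edge 3: B (sign +) -> bounds (1/2, 1), value = 3/4
Edge 4: R (sign -) -> bounds (1/2, 3/4), value = 5/8
Edge 5: B (sign +) -> bounds (5/8, 3/4), value = 11/16
Edge 6: R (sign -) -> bounds (5/8, 11/16), value = 21/32
Edge 7: B (sign +) -> bounds (21/32, 11/16), value = 43/64
Edge 8: R (sign -) -> bounds (21/32, 43/64), value = 85/128
Edge 9: B (sign +) -> bounds (85/128, 43/64), value = 171/256
Game value = 171/256

171/256


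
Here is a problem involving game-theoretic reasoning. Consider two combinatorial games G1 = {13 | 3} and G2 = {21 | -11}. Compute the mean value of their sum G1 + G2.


G1 = {13 | 3}, G2 = {21 | -11}
Each is a switch {a | b} with numbers a > b; its mean value is (a + b)/2, and mean value is additive over game sums: m(G1 + G2) = m(G1) + m(G2).
Mean of G1 = (13 + (3))/2 = 16/2 = 8
Mean of G2 = (21 + (-11))/2 = 10/2 = 5
Mean of G1 + G2 = 8 + 5 = 13

13


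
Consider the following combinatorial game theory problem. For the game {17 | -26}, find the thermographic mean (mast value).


Game = {17 | -26}, a switch {a | b} with numbers a > b.
Its thermograph has left wall a - t and right wall b + t, which meet at t = (a - b)/2, where both equal (a + b)/2. So the mast (mean value) is at (a + b)/2.
Mean = (17 + (-26))/2 = -9/2 = -9/2

-9/2


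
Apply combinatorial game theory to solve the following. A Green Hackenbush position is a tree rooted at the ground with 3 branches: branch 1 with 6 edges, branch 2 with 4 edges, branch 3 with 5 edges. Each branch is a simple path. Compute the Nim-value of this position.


The tree has 3 branches from the ground vertex.
In Green Hackenbush, the Nim-value of a simple path of length k is k.
Branch 1: length 6, Nim-value = 6
Branch 2: length 4, Nim-value = 4
Branch 3: length 5, Nim-value = 5
Total Nim-value = XOR of all branch values:
0 XOR 6 = 6
6 XOR 4 = 2
2 XOR 5 = 7
Nim-value of the tree = 7

7


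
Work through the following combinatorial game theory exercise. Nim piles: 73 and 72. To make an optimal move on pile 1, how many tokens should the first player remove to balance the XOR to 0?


Piles: 73 and 72
Current XOR: 73 XOR 72 = 1 (non-zero, so this is an N-position).
To make the XOR zero, we need to find a move that balances the piles.
For pile 1 (size 73): target = 73 XOR 1 = 72
We reduce pile 1 from 73 to 72.
Tokens removed: 73 - 72 = 1
Verification: 72 XOR 72 = 0

1


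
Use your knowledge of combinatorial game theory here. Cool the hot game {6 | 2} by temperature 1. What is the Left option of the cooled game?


Original game: {6 | 2} (a switch {a | b} with a > b).
Cooling by t (for t below the temperature (a - b)/2 = 2) taxes each move by t: {a | b} cooled by t is {a - t | b + t}.
Cooling amount: t = 1
Cooled Left option: 6 - 1 = 5
Cooled Right option: 2 + 1 = 3
Cooled game: {5 | 3}
Left option = 5

5


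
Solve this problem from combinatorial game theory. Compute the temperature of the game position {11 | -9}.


The game is {11 | -9}, a switch {a | b} with numbers a > b.
Cooling {a | b} by t gives {a - t | b + t}, which stops being hot when a - t = b + t, i.e. at t = (a - b)/2. So the temperature of a switch is (a - b)/2.
Temperature = (Left option - Right option) / 2
= (11 - (-9)) / 2
= 20 / 2
= 10

10


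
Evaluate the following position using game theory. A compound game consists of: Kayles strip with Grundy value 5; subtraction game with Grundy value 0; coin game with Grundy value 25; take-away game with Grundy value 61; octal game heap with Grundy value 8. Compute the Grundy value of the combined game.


By the Sprague-Grundy theorem, the Grundy value of a sum of games is the XOR of individual Grundy values.
Kayles strip: Grundy value = 5. Running XOR: 0 XOR 5 = 5
subtraction game: Grundy value = 0. Running XOR: 5 XOR 0 = 5
coin game: Grundy value = 25. Running XOR: 5 XOR 25 = 28
take-away game: Grundy value = 61. Running XOR: 28 XOR 61 = 33
octal game heap: Grundy value = 8. Running XOR: 33 XOR 8 = 41
The combined Grundy value is 41.

41
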